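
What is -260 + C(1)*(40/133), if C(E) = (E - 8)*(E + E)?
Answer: -5020/19 ≈ -264.21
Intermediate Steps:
C(E) = 2*E*(-8 + E) (C(E) = (-8 + E)*(2*E) = 2*E*(-8 + E))
-260 + C(1)*(40/133) = -260 + (2*1*(-8 + 1))*(40/133) = -260 + (2*1*(-7))*(40*(1/133)) = -260 - 14*40/133 = -260 - 80/19 = -5020/19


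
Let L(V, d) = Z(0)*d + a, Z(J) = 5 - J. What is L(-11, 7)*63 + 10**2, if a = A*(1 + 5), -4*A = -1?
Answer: 4799/2 ≈ 2399.5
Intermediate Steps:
A = 1/4 (A = -1/4*(-1) = 1/4 ≈ 0.25000)
a = 3/2 (a = (1 + 5)/4 = (1/4)*6 = 3/2 ≈ 1.5000)
L(V, d) = 3/2 + 5*d (L(V, d) = (5 - 1*0)*d + 3/2 = (5 + 0)*d + 3/2 = 5*d + 3/2 = 3/2 + 5*d)
L(-11, 7)*63 + 10**2 = (3/2 + 5*7)*63 + 10**2 = (3/2 + 35)*63 + 100 = (73/2)*63 + 100 = 4599/2 + 100 = 4799/2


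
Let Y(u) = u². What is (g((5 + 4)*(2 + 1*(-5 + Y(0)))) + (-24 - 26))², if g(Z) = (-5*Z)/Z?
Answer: 3025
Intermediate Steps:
g(Z) = -5
(g((5 + 4)*(2 + 1*(-5 + Y(0)))) + (-24 - 26))² = (-5 + (-24 - 26))² = (-5 - 50)² = (-55)² = 3025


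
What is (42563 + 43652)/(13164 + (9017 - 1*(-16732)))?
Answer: 86215/38913 ≈ 2.2156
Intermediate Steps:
(42563 + 43652)/(13164 + (9017 - 1*(-16732))) = 86215/(13164 + (9017 + 16732)) = 86215/(13164 + 25749) = 86215/38913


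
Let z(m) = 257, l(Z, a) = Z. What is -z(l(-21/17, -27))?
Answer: -257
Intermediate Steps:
-z(l(-21/17, -27)) = -1*257 = -257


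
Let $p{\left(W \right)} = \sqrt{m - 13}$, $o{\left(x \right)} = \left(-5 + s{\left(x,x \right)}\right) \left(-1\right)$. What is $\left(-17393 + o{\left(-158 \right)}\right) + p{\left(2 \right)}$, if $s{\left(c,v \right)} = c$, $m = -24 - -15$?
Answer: $-17230 + i \sqrt{22} \approx -17230.0 + 4.6904 i$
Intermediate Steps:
$m = -9$ ($m = -24 + 15 = -9$)
$o{\left(x \right)} = 5 - x$ ($o{\left(x \right)} = \left(-5 + x\right) \left(-1\right) = 5 - x$)
$p{\left(W \right)} = i \sqrt{22}$ ($p{\left(W \right)} = \sqrt{-9 - 13} = \sqrt{-22} = i \sqrt{22}$)
$\left(-17393 + o{\left(-158 \right)}\right) + p{\left(2 \right)} = \left(-17393 + \left(5 - -158\right)\right) + i \sqrt{22} = \left(-17393 + \left(5 + 158\right)\right) + i \sqrt{22} = \left(-17393 + 163\right) + i \sqrt{22} = -17230 + i \sqrt{22}$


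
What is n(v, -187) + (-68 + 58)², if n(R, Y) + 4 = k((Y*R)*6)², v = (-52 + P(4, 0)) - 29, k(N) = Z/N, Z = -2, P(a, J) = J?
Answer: 198228910177/2064884481 ≈ 96.000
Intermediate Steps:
k(N) = -2/N
v = -81 (v = (-52 + 0) - 29 = -52 - 29 = -81)
n(R, Y) = -4 + 1/(9*R²*Y²) (n(R, Y) = -4 + (-2*1/(6*R*Y))² = -4 + (-1/(3*R*Y))² = -4 + 1/(9*R²*Y²))
n(v, -187) + (-68 + 58)² = (-4 + (⅑)/((-81)²*(-187)²)) + (-68 + 58)² = (-4 + (⅑)*(1/6561)*(1/34969)) + (-10)² = (-4 + 1/2064884481) + 100 = -8259537923/2064884481 + 100 = 198228910177/2064884481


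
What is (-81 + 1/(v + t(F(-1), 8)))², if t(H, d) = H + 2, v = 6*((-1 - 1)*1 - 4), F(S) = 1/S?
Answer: 8042896/1225 ≈ 6565.6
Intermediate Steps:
v = -36 (v = 6*(-2*1 - 4) = 6*(-2 - 4) = 6*(-6) = -36)
t(H, d) = 2 + H
(-81 + 1/(v + t(F(-1), 8)))² = (-81 + 1/(-36 + (2 + 1/(-1))))² = (-81 + 1/(-36 + (2 - 1)))² = (-81 + 1/(-36 + 1))² = (-81 + 1/(-35))² = (-81 - 1/35)² = (-2836/35)² = 8042896/1225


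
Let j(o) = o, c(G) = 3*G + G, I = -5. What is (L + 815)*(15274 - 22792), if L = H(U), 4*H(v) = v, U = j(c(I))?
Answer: -6089580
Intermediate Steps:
c(G) = 4*G
U = -20 (U = 4*(-5) = -20)
H(v) = v/4
L = -5 (L = (¼)*(-20) = -5)
(L + 815)*(15274 - 22792) = (-5 + 815)*(15274 - 22792) = 810*(-7518) = -6089580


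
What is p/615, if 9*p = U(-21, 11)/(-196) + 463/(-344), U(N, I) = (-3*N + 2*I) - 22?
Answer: -803/2665656 ≈ -0.00030124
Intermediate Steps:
U(N, I) = -22 - 3*N + 2*I
p = -4015/21672 (p = ((-22 - 3*(-21) + 2*11)/(-196) + 463/(-344))/9 = ((-22 + 63 + 22)*(-1/196) + 463*(-1/344))/9 = (63*(-1/196) - 463/344)/9 = (-9/28 - 463/344)/9 = (⅑)*(-4015/2408) = -4015/21672 ≈ -0.18526)
p/615 = -4015/21672/615 = -4015/21672*1/615 = -803/2665656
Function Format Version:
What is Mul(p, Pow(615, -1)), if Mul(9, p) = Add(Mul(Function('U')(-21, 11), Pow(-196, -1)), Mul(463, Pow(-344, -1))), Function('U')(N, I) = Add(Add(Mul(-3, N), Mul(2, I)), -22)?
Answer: Rational(-803, 2665656) ≈ -0.00030124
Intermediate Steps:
Function('U')(N, I) = Add(-22, Mul(-3, N), Mul(2, I))
p = Rational(-4015, 21672) (p = Mul(Rational(1, 9), Add(Mul(Add(-22, Mul(-3, -21), Mul(2, 11)), Pow(-196, -1)), Mul(463, Pow(-344, -1)))) = Mul(Rational(1, 9), Add(Mul(Add(-22, 63, 22), Rational(-1, 196)), Mul(463, Rational(-1, 344)))) = Mul(Rational(1, 9), Add(Mul(63, Rational(-1, 196)), Rational(-463, 344))) = Mul(Rational(1, 9), Add(Rational(-9, 28), Rational(-463, 344))) = Mul(Rational(1, 9), Rational(-4015, 2408)) = Rational(-4015, 21672) ≈ -0.18526)
Mul(p, Pow(615, -1)) = Mul(Rational(-4015, 21672), Pow(615, -1)) = Mul(Rational(-4015, 21672), Rational(1, 615)) = Rational(-803, 2665656)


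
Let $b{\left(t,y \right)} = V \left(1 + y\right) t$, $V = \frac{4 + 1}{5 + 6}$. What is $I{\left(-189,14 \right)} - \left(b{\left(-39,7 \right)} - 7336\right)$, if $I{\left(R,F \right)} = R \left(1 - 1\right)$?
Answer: $\frac{82256}{11} \approx 7477.8$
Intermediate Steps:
$I{\left(R,F \right)} = 0$ ($I{\left(R,F \right)} = R 0 = 0$)
$V = \frac{5}{11} \approx 0.45455$
$b{\left(t,y \right)} = \frac{5 t \left(1 + y\right)}{11}$ ($b{\left(t,y \right)} = \frac{5 \left(1 + y\right) t}{11} = \frac{5 t \left(1 + y\right)}{11}$)
$I{\left(-189,14 \right)} - \left(b{\left(-39,7 \right)} - 7336\right) = 0 - \left(\frac{5}{11} \left(-39\right) \left(1 + 7\right) - 7336\right) = 0 - \left(\frac{5}{11} \left(-39\right) 8 - 7336\right) = 0 - \left(- \frac{1560}{11} - 7336\right) = 0 - - \frac{82256}{11} = 0 + \frac{82256}{11} = \frac{82256}{11}$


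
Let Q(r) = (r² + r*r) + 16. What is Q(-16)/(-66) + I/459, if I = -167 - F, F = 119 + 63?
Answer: -4021/459 ≈ -8.7603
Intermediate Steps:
Q(r) = 16 + 2*r² (Q(r) = (r² + r²) + 16 = 2*r² + 16 = 16 + 2*r²)
F = 182
I = -349 (I = -167 - 1*182 = -167 - 182 = -349)
Q(-16)/(-66) + I/459 = (16 + 2*(-16)²)/(-66) - 349/459 = (16 + 2*256)*(-1/66) - 349*1/459 = (16 + 512)*(-1/66) - 349/459 = 528*(-1/66) - 349/459 = -8 - 349/459 = -4021/459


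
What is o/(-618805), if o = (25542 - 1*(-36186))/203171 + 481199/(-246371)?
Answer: 82557692941/30974558059703005 ≈ 2.6653e-6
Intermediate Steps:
o = -82557692941/50055442441 (o = (25542 + 36186)*(1/203171) + 481199*(-1/246371) = 61728*(1/203171) - 481199/246371 = 61728/203171 - 481199/246371 = -82557692941/50055442441 ≈ -1.6493)
o/(-618805) = -82557692941/50055442441/(-618805) = -82557692941/50055442441*(-1/618805) = 82557692941/30974558059703005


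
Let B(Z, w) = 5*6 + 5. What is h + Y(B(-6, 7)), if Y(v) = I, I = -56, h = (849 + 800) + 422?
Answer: 2015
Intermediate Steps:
B(Z, w) = 35 (B(Z, w) = 30 + 5 = 35)
h = 2071 (h = 1649 + 422 = 2071)
Y(v) = -56
h + Y(B(-6, 7)) = 2071 - 56 = 2015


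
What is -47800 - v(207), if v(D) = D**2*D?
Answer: -8917543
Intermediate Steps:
v(D) = D**3
-47800 - v(207) = -47800 - 1*207**3 = -47800 - 1*8869743 = -47800 - 8869743 = -8917543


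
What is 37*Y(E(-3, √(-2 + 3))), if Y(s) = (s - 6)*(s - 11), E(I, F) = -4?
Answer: 5550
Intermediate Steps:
Y(s) = (-11 + s)*(-6 + s) (Y(s) = (-6 + s)*(-11 + s) = (-11 + s)*(-6 + s))
37*Y(E(-3, √(-2 + 3))) = 37*(66 + (-4)² - 17*(-4)) = 37*(66 + 16 + 68) = 37*150 = 5550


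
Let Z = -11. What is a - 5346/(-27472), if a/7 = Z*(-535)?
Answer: 565857193/13736 ≈ 41195.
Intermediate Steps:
a = 41195 (a = 7*(-11*(-535)) = 7*5885 = 41195)
a - 5346/(-27472) = 41195 - 5346/(-27472) = 41195 - 5346*(-1)/27472 = 41195 - 1*(-2673/13736) = 41195 + 2673/13736 = 565857193/13736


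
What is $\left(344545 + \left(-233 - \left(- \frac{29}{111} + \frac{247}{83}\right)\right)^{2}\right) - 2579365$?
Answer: $- \frac{184974095482259}{84879369} \approx -2.1793 \cdot 10^{6}$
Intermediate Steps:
$\left(344545 + \left(-233 - \left(- \frac{29}{111} + \frac{247}{83}\right)\right)^{2}\right) - 2579365 = \left(344545 + \left(-233 - \frac{25010}{9213}\right)^{2}\right) - 2579365 = \left(344545 + \left(- \frac{2171639}{9213}\right)^{2}\right) - 2579365 = \left(344545 + \frac{4716015946321}{84879369}\right) - 2579365 = \frac{33960778138426}{84879369} - 2579365 = - \frac{184974095482259}{84879369}$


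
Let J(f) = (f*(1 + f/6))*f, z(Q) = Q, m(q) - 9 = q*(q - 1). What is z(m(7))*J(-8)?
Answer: -1088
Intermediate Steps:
m(q) = 9 + q*(-1 + q) (m(q) = 9 + q*(q - 1) = 9 + q*(-1 + q))
J(f) = f**2*(1 + f/6) (J(f) = (f*(1 + f*(1/6)))*f = (f*(1 + f/6))*f = f**2*(1 + f/6))
z(m(7))*J(-8) = (9 + 7**2 - 1*7)*((1/6)*(-8)**2*(6 - 8)) = (9 + 49 - 7)*((1/6)*64*(-2)) = 51*(-64/3) = -1088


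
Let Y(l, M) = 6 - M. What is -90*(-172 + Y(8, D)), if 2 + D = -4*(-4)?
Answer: 16200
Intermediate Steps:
D = 14 (D = -2 - 4*(-4) = -2 + 16 = 14)
-90*(-172 + Y(8, D)) = -90*(-172 + (6 - 1*14)) = -90*(-172 + (6 - 14)) = -90*(-172 - 8) = -90*(-180) = 16200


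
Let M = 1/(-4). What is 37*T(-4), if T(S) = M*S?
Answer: 37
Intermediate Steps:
M = -¼ ≈ -0.25000
T(S) = -S/4
37*T(-4) = 37*(-¼*(-4)) = 37*1 = 37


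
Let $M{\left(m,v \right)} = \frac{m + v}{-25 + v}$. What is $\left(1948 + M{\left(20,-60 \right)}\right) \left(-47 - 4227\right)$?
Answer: $- \frac{141571976}{17} \approx -8.3278 \cdot 10^{6}$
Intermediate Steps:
$M{\left(m,v \right)} = \frac{m + v}{-25 + v}$
$\left(1948 + M{\left(20,-60 \right)}\right) \left(-47 - 4227\right) = \left(1948 + \frac{20 - 60}{-25 - 60}\right) \left(-47 - 4227\right) = \left(1948 + \frac{1}{-85} \left(-40\right)\right) \left(-4274\right) = \left(1948 - - \frac{8}{17}\right) \left(-4274\right) = \left(1948 + \frac{8}{17}\right) \left(-4274\right) = \frac{33124}{17} \left(-4274\right) = - \frac{141571976}{17}$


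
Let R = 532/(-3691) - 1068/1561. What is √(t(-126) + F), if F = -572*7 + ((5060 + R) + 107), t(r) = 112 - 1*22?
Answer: √41567870540290213/5761651 ≈ 35.386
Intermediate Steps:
R = -4772440/5761651 (R = 532*(-1/3691) - 1068*1/1561 = -532/3691 - 1068/1561 = -4772440/5761651 ≈ -0.82831)
t(r) = 90 (t(r) = 112 - 22 = 90)
F = 6696027673/5761651 (F = -572*7 + ((5060 - 4772440/5761651) + 107) = -4004 + (29149181620/5761651 + 107) = -4004 + 29765678277/5761651 = 6696027673/5761651 ≈ 1162.2)
√(t(-126) + F) = √(90 + 6696027673/5761651) = √(7214576263/5761651) = √41567870540290213/5761651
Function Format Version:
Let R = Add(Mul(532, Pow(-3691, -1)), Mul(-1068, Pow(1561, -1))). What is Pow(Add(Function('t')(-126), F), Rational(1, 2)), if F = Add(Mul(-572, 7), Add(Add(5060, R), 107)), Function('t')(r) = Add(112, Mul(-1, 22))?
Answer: Mul(Rational(1, 5761651), Pow(41567870540290213, Rational(1, 2))) ≈ 35.386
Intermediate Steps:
R = Rational(-4772440, 5761651) (R = Add(Mul(532, Rational(-1, 3691)), Mul(-1068, Rational(1, 1561))) = Add(Rational(-532, 3691), Rational(-1068, 1561)) = Rational(-4772440, 5761651) ≈ -0.82831)
Function('t')(r) = 90 (Function('t')(r) = Add(112, -22) = 90)
F = Rational(6696027673, 5761651) (F = Add(Mul(-572, 7), Add(Add(5060, Rational(-4772440, 5761651)), 107)) = Add(-4004, Add(Rational(29149181620, 5761651), 107)) = Add(-4004, Rational(29765678277, 5761651)) = Rational(6696027673, 5761651) ≈ 1162.2)
Pow(Add(Function('t')(-126), F), Rational(1, 2)) = Pow(Add(90, Rational(6696027673, 5761651)), Rational(1, 2)) = Pow(Rational(7214576263, 5761651), Rational(1, 2)) = Mul(Rational(1, 5761651), Pow(41567870540290213, Rational(1, 2)))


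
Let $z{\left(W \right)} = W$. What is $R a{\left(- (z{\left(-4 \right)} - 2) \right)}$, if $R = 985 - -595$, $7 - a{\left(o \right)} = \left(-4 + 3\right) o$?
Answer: $20540$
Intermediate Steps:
$a{\left(o \right)} = 7 + o$ ($a{\left(o \right)} = 7 - \left(-4 + 3\right) o = 7 - - o = 7 + o$)
$R = 1580$ ($R = 985 + 595 = 1580$)
$R a{\left(- (z{\left(-4 \right)} - 2) \right)} = 1580 \left(7 - \left(-4 - 2\right)\right) = 1580 \left(7 - -6\right) = 1580 \left(7 + 6\right) = 1580 \cdot 13 = 20540$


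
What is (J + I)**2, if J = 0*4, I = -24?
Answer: 576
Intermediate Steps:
J = 0
(J + I)**2 = (0 - 24)**2 = (-24)**2 = 576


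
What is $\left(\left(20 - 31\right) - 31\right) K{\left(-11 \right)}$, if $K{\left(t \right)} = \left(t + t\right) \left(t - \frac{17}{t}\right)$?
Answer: $-8736$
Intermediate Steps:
$K{\left(t \right)} = 2 t \left(t - \frac{17}{t}\right)$
$\left(\left(20 - 31\right) - 31\right) K{\left(-11 \right)} = \left(\left(20 - 31\right) - 31\right) \left(-34 + 2 \left(-11\right)^{2}\right) = \left(-11 - 31\right) \left(-34 + 2 \cdot 121\right) = - 42 \left(-34 + 242\right) = \left(-42\right) 208 = -8736$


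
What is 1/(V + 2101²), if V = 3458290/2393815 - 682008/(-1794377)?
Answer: 859081315651/3792159170243363021 ≈ 2.2654e-7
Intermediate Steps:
V = 1567615403170/859081315651 (V = 3458290*(1/2393815) - 682008*(-1/1794377) = 691658/478763 + 682008/1794377 = 1567615403170/859081315651 ≈ 1.8248)
1/(V + 2101²) = 1/(1567615403170/859081315651 + 2101²) = 1/(1567615403170/859081315651 + 4414201) = 1/(3792159170243363021/859081315651) = 859081315651/3792159170243363021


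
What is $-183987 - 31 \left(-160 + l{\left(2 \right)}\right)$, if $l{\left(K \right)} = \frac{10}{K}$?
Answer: $-179182$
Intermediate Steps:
$-183987 - 31 \left(-160 + l{\left(2 \right)}\right) = -183987 - 31 \left(-160 + \frac{10}{2}\right) = -183987 - 31 \left(-160 + 10 \cdot \frac{1}{2}\right) = -183987 - 31 \left(-160 + 5\right) = -183987 - -4805 = -183987 + 4805 = -179182$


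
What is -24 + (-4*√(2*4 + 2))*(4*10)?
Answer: -24 - 160*√10 ≈ -529.96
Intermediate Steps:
-24 + (-4*√(2*4 + 2))*(4*10) = -24 - 4*√(8 + 2)*40 = -24 - 4*√10*40 = -24 - 160*√10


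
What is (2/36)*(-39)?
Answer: -13/6 ≈ -2.1667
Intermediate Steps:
(2/36)*(-39) = (2*(1/36))*(-39) = (1/18)*(-39) = -13/6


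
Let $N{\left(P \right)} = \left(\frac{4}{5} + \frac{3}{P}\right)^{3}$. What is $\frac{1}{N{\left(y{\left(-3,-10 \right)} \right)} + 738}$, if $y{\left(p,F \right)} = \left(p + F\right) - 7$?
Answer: $\frac{8000}{5906197} \approx 0.0013545$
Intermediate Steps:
$y{\left(p,F \right)} = -7 + F + p$ ($y{\left(p,F \right)} = \left(F + p\right) - 7 = -7 + F + p$)
$N{\left(P \right)} = \left(\frac{4}{5} + \frac{3}{P}\right)^{3}$ ($N{\left(P \right)} = \left(4 \cdot \frac{1}{5} + \frac{3}{P}\right)^{3} = \left(\frac{4}{5} + \frac{3}{P}\right)^{3}$)
$\frac{1}{N{\left(y{\left(-3,-10 \right)} \right)} + 738} = \frac{1}{\frac{\left(15 + 4 \left(-7 - 10 - 3\right)\right)^{3}}{125 \left(-7 - 10 - 3\right)^{3}} + 738} = \frac{1}{\frac{\left(15 + 4 \left(-20\right)\right)^{3}}{125 \left(-8000\right)} + 738} = \frac{1}{\frac{1}{125} \left(- \frac{1}{8000}\right) \left(15 - 80\right)^{3} + 738} = \frac{1}{\frac{1}{125} \left(- \frac{1}{8000}\right) \left(-65\right)^{3} + 738} = \frac{1}{\frac{1}{125} \left(- \frac{1}{8000}\right) \left(-274625\right) + 738} = \frac{1}{\frac{2197}{8000} + 738} = \frac{1}{\frac{5906197}{8000}} = \frac{8000}{5906197}$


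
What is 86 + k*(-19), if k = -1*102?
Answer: 2024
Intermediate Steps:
k = -102
86 + k*(-19) = 86 - 102*(-19) = 86 + 1938 = 2024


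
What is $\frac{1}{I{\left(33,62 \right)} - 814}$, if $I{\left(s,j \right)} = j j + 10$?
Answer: $\frac{1}{3040} \approx 0.00032895$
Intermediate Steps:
$I{\left(s,j \right)} = 10 + j^{2}$ ($I{\left(s,j \right)} = j^{2} + 10 = 10 + j^{2}$)
$\frac{1}{I{\left(33,62 \right)} - 814} = \frac{1}{\left(10 + 62^{2}\right) - 814} = \frac{1}{\left(10 + 3844\right) - 814} = \frac{1}{3854 - 814} = \frac{1}{3040}$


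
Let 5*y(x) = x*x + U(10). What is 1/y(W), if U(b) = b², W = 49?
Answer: 5/2501 ≈ 0.0019992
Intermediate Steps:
y(x) = 20 + x²/5 (y(x) = (x*x + 10²)/5 = (x² + 100)/5 = (100 + x²)/5 = 20 + x²/5)
1/y(W) = 1/(20 + (⅕)*49²) = 1/(20 + (⅕)*2401) = 1/(20 + 2401/5) = 1/(2501/5) = 5/2501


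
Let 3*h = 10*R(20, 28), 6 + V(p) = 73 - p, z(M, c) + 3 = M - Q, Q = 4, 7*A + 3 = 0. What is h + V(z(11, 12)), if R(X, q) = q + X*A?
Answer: 2683/21 ≈ 127.76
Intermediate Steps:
A = -3/7 (A = -3/7 + (⅐)*0 = -3/7 + 0 = -3/7 ≈ -0.42857)
z(M, c) = -7 + M (z(M, c) = -3 + (M - 1*4) = -3 + (M - 4) = -3 + (-4 + M) = -7 + M)
R(X, q) = q - 3*X/7 (R(X, q) = q + X*(-3/7) = q - 3*X/7)
V(p) = 67 - p (V(p) = -6 + (73 - p) = 67 - p)
h = 1360/21 (h = (10*(28 - 3/7*20))/3 = (10*(28 - 60/7))/3 = (10*(136/7))/3 = (⅓)*(1360/7) = 1360/21 ≈ 64.762)
h + V(z(11, 12)) = 1360/21 + (67 - (-7 + 11)) = 1360/21 + (67 - 1*4) = 1360/21 + (67 - 4) = 1360/21 + 63 = 2683/21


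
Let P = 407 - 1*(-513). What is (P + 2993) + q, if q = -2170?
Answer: 1743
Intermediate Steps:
P = 920 (P = 407 + 513 = 920)
(P + 2993) + q = (920 + 2993) - 2170 = 3913 - 2170 = 1743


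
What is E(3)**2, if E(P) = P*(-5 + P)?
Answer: 36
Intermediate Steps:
E(3)**2 = (3*(-5 + 3))**2 = (3*(-2))**2 = (-6)**2 = 36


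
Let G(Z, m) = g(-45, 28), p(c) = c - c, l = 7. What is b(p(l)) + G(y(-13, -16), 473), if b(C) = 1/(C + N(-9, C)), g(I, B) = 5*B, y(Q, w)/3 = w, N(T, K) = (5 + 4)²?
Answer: 11341/81 ≈ 140.01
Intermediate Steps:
N(T, K) = 81 (N(T, K) = 9² = 81)
p(c) = 0
y(Q, w) = 3*w
G(Z, m) = 140 (G(Z, m) = 5*28 = 140)
b(C) = 1/(81 + C) (b(C) = 1/(C + 81) = 1/(81 + C))
b(p(l)) + G(y(-13, -16), 473) = 1/(81 + 0) + 140 = 1/81 + 140 = 11341/81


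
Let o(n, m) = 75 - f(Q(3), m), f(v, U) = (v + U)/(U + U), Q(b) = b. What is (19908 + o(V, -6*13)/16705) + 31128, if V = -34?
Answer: 8866587127/173732 ≈ 51036.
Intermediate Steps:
f(v, U) = (U + v)/(2*U) (f(v, U) = (U + v)/((2*U)) = (U + v)*(1/(2*U)) = (U + v)/(2*U))
o(n, m) = 75 - (3 + m)/(2*m) (o(n, m) = 75 - (m + 3)/(2*m) = 75 - (3 + m)/(2*m))
(19908 + o(V, -6*13)/16705) + 31128 = (19908 + ((-3 + 149*(-6*13))/(2*((-6*13))))/16705) + 31128 = (19908 + ((1/2)*(-3 + 149*(-78))/(-78))*(1/16705)) + 31128 = (19908 + ((1/2)*(-1/78)*(-3 - 11622))*(1/16705)) + 31128 = (19908 + ((1/2)*(-1/78)*(-11625))*(1/16705)) + 31128 = (19908 + (3875/52)*(1/16705)) + 31128 = (19908 + 775/173732) + 31128 = 3458657431/173732 + 31128 = 8866587127/173732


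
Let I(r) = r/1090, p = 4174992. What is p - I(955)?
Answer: 910148065/218 ≈ 4.1750e+6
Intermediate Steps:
I(r) = r/1090 (I(r) = r*(1/1090) = r/1090)
p - I(955) = 4174992 - 955/1090 = 4174992 - 1*191/218 = 4174992 - 191/218 = 910148065/218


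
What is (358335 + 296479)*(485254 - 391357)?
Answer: 61485070158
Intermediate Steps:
(358335 + 296479)*(485254 - 391357) = 654814*93897 = 61485070158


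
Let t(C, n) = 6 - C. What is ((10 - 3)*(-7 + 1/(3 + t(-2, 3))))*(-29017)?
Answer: 15437044/11 ≈ 1.4034e+6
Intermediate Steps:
((10 - 3)*(-7 + 1/(3 + t(-2, 3))))*(-29017) = ((10 - 3)*(-7 + 1/(3 + (6 - 1*(-2)))))*(-29017) = (7*(-7 + 1/(3 + (6 + 2))))*(-29017) = (7*(-7 + 1/(3 + 8)))*(-29017) = (7*(-7 + 1/11))*(-29017) = (7*(-76/11))*(-29017) = -532/11*(-29017) = 15437044/11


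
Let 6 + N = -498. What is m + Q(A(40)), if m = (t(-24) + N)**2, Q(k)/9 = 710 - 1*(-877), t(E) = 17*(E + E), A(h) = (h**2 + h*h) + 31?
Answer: 1756683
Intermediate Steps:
N = -504 (N = -6 - 498 = -504)
A(h) = 31 + 2*h**2 (A(h) = (h**2 + h**2) + 31 = 2*h**2 + 31 = 31 + 2*h**2)
t(E) = 34*E (t(E) = 17*(2*E) = 34*E)
Q(k) = 14283 (Q(k) = 9*(710 - 1*(-877)) = 9*(710 + 877) = 9*1587 = 14283)
m = 1742400 (m = (34*(-24) - 504)**2 = (-816 - 504)**2 = (-1320)**2 = 1742400)
m + Q(A(40)) = 1742400 + 14283 = 1756683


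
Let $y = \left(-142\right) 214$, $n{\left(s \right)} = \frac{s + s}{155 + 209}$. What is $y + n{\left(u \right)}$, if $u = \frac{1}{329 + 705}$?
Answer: $- \frac{5718656943}{188188} \approx -30388.0$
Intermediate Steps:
$u = \frac{1}{1034} \approx 0.00096712$
$n{\left(s \right)} = \frac{s}{182}$ ($n{\left(s \right)} = \frac{2 s}{364} = 2 s \frac{1}{364} = \frac{s}{182}$)
$y = -30388$
$y + n{\left(u \right)} = -30388 + \frac{1}{182} \cdot \frac{1}{1034} = -30388 + \frac{1}{188188} = - \frac{5718656943}{188188}$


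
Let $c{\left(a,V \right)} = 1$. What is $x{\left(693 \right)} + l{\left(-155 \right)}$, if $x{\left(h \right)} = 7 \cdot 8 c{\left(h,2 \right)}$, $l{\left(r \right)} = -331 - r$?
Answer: $-120$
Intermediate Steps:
$x{\left(h \right)} = 56$ ($x{\left(h \right)} = 7 \cdot 8 \cdot 1 = 56 \cdot 1 = 56$)
$x{\left(693 \right)} + l{\left(-155 \right)} = 56 - 176 = -120$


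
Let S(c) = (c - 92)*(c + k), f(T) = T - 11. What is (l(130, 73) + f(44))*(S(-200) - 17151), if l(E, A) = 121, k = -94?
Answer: 10579338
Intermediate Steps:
f(T) = -11 + T
S(c) = (-94 + c)*(-92 + c) (S(c) = (c - 92)*(c - 94) = (-92 + c)*(-94 + c) = (-94 + c)*(-92 + c))
(l(130, 73) + f(44))*(S(-200) - 17151) = (121 + (-11 + 44))*((8648 + (-200)**2 - 186*(-200)) - 17151) = (121 + 33)*((8648 + 40000 + 37200) - 17151) = 154*(85848 - 17151) = 154*68697 = 10579338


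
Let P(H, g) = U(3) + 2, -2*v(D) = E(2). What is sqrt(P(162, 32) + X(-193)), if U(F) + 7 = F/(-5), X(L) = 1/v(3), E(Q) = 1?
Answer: I*sqrt(190)/5 ≈ 2.7568*I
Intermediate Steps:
v(D) = -1/2 (v(D) = -1/2*1 = -1/2)
X(L) = -2 (X(L) = 1/(-1/2) = -2)
U(F) = -7 - F/5 (U(F) = -7 + F/(-5) = -7 + F*(-1/5) = -7 - F/5)
P(H, g) = -28/5 (P(H, g) = (-7 - 1/5*3) + 2 = (-7 - 3/5) + 2 = -38/5 + 2 = -28/5)
sqrt(P(162, 32) + X(-193)) = sqrt(-28/5 - 2) = sqrt(-38/5) = I*sqrt(190)/5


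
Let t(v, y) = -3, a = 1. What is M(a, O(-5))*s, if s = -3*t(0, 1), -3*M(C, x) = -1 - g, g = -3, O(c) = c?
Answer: -6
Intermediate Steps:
M(C, x) = -⅔ (M(C, x) = -(-1 - 1*(-3))/3 = -(-1 + 3)/3 = -⅓*2 = -⅔)
s = 9 (s = -3*(-3) = 9)
M(a, O(-5))*s = -⅔*9 = -6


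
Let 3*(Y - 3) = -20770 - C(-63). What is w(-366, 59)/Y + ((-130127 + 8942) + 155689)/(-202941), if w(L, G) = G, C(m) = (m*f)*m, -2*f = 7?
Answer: -545891570/2788206399 ≈ -0.19579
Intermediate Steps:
f = -7/2 (f = -1/2*7 = -7/2 ≈ -3.5000)
C(m) = -7*m**2/2 (C(m) = (m*(-7/2))*m = (-7*m/2)*m = -7*m**2/2)
Y = -13739/6 (Y = 3 + (-20770 - (-7)*(-63)**2/2)/3 = 3 + (-20770 - (-7)*3969/2)/3 = 3 + (-20770 - 1*(-27783/2))/3 = 3 + (-20770 + 27783/2)/3 = 3 + (1/3)*(-13757/2) = 3 - 13757/6 = -13739/6 ≈ -2289.8)
w(-366, 59)/Y + ((-130127 + 8942) + 155689)/(-202941) = 59/(-13739/6) + ((-130127 + 8942) + 155689)/(-202941) = 59*(-6/13739) + (-121185 + 155689)*(-1/202941) = -354/13739 + 34504*(-1/202941) = -354/13739 - 34504/202941 = -545891570/2788206399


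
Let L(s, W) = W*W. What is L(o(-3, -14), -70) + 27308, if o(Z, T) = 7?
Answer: 32208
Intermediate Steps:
L(s, W) = W²
L(o(-3, -14), -70) + 27308 = (-70)² + 27308 = 4900 + 27308 = 32208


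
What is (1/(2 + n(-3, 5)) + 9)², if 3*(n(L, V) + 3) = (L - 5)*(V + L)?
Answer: 28224/361 ≈ 78.183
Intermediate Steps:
n(L, V) = -3 + (-5 + L)*(L + V)/3 (n(L, V) = -3 + ((L - 5)*(V + L))/3 = -3 + ((-5 + L)*(L + V))/3 = -3 + (-5 + L)*(L + V)/3)
(1/(2 + n(-3, 5)) + 9)² = (1/(2 + (-3 - 5/3*(-3) - 5/3*5 + (⅓)*(-3)² + (⅓)*(-3)*5)) + 9)² = (1/(2 + (-3 + 5 - 25/3 + (⅓)*9 - 5)) + 9)² = (1/(2 + (-3 + 5 - 25/3 + 3 - 5)) + 9)² = (1/(2 - 25/3) + 9)² = (1/(-19/3) + 9)² = (-3/19 + 9)² = (168/19)² = 28224/361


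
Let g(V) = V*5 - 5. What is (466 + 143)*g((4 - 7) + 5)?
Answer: 3045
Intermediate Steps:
g(V) = -5 + 5*V (g(V) = 5*V - 5 = -5 + 5*V)
(466 + 143)*g((4 - 7) + 5) = (466 + 143)*(-5 + 5*((4 - 7) + 5)) = 609*(-5 + 5*(-3 + 5)) = 609*(-5 + 5*2) = 609*(-5 + 10) = 609*5 = 3045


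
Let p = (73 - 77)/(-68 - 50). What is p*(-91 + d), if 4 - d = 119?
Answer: -412/59 ≈ -6.9830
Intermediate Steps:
p = 2/59 (p = -4/(-118) = -4*(-1/118) = 2/59 ≈ 0.033898)
d = -115 (d = 4 - 1*119 = 4 - 119 = -115)
p*(-91 + d) = 2*(-91 - 115)/59 = (2/59)*(-206) = -412/59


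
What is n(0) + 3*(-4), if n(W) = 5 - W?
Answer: -7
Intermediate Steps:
n(0) + 3*(-4) = (5 - 1*0) + 3*(-4) = (5 + 0) - 12 = 5 - 12 = -7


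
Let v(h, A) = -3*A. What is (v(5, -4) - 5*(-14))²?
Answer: 6724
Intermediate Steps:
(v(5, -4) - 5*(-14))² = (-3*(-4) - 5*(-14))² = (12 + 70)² = 82² = 6724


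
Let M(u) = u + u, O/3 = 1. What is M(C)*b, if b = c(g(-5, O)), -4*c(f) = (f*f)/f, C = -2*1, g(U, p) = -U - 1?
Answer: 4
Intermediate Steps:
O = 3 (O = 3*1 = 3)
g(U, p) = -1 - U
C = -2
c(f) = -f/4 (c(f) = -f*f/(4*f) = -f**2/(4*f) = -f/4)
M(u) = 2*u
b = -1 (b = -(-1 - 1*(-5))/4 = -(-1 + 5)/4 = -1/4*4 = -1)
M(C)*b = (2*(-2))*(-1) = -4*(-1) = 4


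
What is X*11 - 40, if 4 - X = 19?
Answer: -205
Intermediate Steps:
X = -15 (X = 4 - 1*19 = 4 - 19 = -15)
X*11 - 40 = -15*11 - 40 = -165 - 40 = -205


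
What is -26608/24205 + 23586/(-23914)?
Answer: -603601421/289419185 ≈ -2.0856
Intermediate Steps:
-26608/24205 + 23586/(-23914) = -26608*1/24205 + 23586*(-1/23914) = -26608/24205 - 11793/11957 = -603601421/289419185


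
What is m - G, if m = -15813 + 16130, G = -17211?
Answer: 17528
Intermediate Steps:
m = 317
m - G = 317 - 1*(-17211) = 317 + 17211 = 17528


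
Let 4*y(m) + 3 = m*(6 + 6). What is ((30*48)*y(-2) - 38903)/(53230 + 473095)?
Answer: -48623/526325 ≈ -0.092382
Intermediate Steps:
y(m) = -¾ + 3*m (y(m) = -¾ + (m*(6 + 6))/4 = -¾ + (m*12)/4 = -¾ + (12*m)/4 = -¾ + 3*m)
((30*48)*y(-2) - 38903)/(53230 + 473095) = ((30*48)*(-¾ + 3*(-2)) - 38903)/(53230 + 473095) = (1440*(-¾ - 6) - 38903)/526325 = (1440*(-27/4) - 38903)*(1/526325) = (-9720 - 38903)*(1/526325) = -48623*1/526325 = -48623/526325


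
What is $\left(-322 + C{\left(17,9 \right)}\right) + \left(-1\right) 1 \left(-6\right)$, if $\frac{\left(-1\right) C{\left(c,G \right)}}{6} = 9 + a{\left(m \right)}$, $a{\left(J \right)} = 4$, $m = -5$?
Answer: $-394$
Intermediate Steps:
$C{\left(c,G \right)} = -78$ ($C{\left(c,G \right)} = - 6 \left(9 + 4\right) = \left(-6\right) 13 = -78$)
$\left(-322 + C{\left(17,9 \right)}\right) + \left(-1\right) 1 \left(-6\right) = \left(-322 - 78\right) + \left(-1\right) 1 \left(-6\right) = -400 - -6 = -400 + 6 = -394$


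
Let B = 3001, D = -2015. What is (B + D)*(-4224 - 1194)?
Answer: -5342148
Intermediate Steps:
(B + D)*(-4224 - 1194) = (3001 - 2015)*(-4224 - 1194) = 986*(-5418) = -5342148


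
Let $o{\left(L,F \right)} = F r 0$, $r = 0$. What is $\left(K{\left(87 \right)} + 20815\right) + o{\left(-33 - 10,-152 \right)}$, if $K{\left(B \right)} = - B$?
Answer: $20728$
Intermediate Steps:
$o{\left(L,F \right)} = 0$ ($o{\left(L,F \right)} = F 0 \cdot 0 = 0 \cdot 0 = 0$)
$\left(K{\left(87 \right)} + 20815\right) + o{\left(-33 - 10,-152 \right)} = \left(\left(-1\right) 87 + 20815\right) + 0 = \left(-87 + 20815\right) + 0 = 20728 + 0 = 20728$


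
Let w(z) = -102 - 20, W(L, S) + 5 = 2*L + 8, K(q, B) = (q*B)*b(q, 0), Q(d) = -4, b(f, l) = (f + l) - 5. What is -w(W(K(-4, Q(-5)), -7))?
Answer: 122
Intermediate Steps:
b(f, l) = -5 + f + l
K(q, B) = B*q*(-5 + q) (K(q, B) = (q*B)*(-5 + q + 0) = (B*q)*(-5 + q) = B*q*(-5 + q))
W(L, S) = 3 + 2*L (W(L, S) = -5 + (2*L + 8) = -5 + (8 + 2*L) = 3 + 2*L)
w(z) = -122
-w(W(K(-4, Q(-5)), -7)) = -1*(-122) = 122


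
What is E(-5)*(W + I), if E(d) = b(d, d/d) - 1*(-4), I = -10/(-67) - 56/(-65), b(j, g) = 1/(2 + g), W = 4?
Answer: 7274/335 ≈ 21.713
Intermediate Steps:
I = 4402/4355 (I = -10*(-1/67) - 56*(-1/65) = 10/67 + 56/65 = 4402/4355 ≈ 1.0108)
E(d) = 13/3 (E(d) = 1/(2 + d/d) - 1*(-4) = 1/(2 + 1) + 4 = 1/3 + 4 = ⅓ + 4 = 13/3)
E(-5)*(W + I) = 13*(4 + 4402/4355)/3 = (13/3)*(21822/4355) = 7274/335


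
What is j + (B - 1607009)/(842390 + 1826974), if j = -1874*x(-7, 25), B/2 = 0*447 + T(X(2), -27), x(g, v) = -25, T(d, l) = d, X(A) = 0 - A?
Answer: 13895344043/296596 ≈ 46849.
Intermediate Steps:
X(A) = -A
B = -4 (B = 2*(0*447 - 1*2) = 2*(0 - 2) = 2*(-2) = -4)
j = 46850 (j = -1874*(-25) = 46850)
j + (B - 1607009)/(842390 + 1826974) = 46850 + (-4 - 1607009)/(842390 + 1826974) = 46850 - 1607013/2669364 = 46850 - 1607013*1/2669364 = 46850 - 178557/296596 = 13895344043/296596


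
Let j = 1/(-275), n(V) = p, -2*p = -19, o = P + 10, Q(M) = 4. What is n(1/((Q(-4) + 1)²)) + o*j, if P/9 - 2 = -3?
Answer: 5223/550 ≈ 9.4964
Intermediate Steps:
P = -9 (P = 18 + 9*(-3) = 18 - 27 = -9)
o = 1 (o = -9 + 10 = 1)
p = 19/2 (p = -½*(-19) = 19/2 ≈ 9.5000)
n(V) = 19/2
j = -1/275 ≈ -0.0036364
n(1/((Q(-4) + 1)²)) + o*j = 19/2 + 1*(-1/275) = 19/2 - 1/275 = 5223/550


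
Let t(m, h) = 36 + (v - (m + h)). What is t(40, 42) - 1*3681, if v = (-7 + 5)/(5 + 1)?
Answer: -11182/3 ≈ -3727.3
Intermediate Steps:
v = -1/3 (v = -2/6 = -2*1/6 = -1/3 ≈ -0.33333)
t(m, h) = 107/3 - h - m (t(m, h) = 36 + (-1/3 - (m + h)) = 36 + (-1/3 - (h + m)) = 36 + (-1/3 + (-h - m)) = 36 + (-1/3 - h - m) = 107/3 - h - m)
t(40, 42) - 1*3681 = (107/3 - 1*42 - 1*40) - 1*3681 = (107/3 - 42 - 40) - 3681 = -139/3 - 3681 = -11182/3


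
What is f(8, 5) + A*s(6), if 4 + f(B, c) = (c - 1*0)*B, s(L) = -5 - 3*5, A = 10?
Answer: -164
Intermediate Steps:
s(L) = -20 (s(L) = -5 - 15 = -20)
f(B, c) = -4 + B*c (f(B, c) = -4 + (c - 1*0)*B = -4 + (c + 0)*B = -4 + c*B = -4 + B*c)
f(8, 5) + A*s(6) = (-4 + 8*5) + 10*(-20) = (-4 + 40) - 200 = 36 - 200 = -164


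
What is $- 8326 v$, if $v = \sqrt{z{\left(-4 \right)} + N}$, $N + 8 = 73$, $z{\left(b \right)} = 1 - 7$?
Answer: $- 8326 \sqrt{59} \approx -63953.0$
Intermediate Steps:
$z{\left(b \right)} = -6$
$N = 65$ ($N = -8 + 73 = 65$)
$v = \sqrt{59}$ ($v = \sqrt{-6 + 65} = \sqrt{59} \approx 7.6811$)
$- 8326 v = - 8326 \sqrt{59}$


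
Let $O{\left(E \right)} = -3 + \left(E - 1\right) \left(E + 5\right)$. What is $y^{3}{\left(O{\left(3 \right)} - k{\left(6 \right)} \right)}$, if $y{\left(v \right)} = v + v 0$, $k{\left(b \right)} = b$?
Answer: $343$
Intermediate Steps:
$O{\left(E \right)} = -3 + \left(-1 + E\right) \left(5 + E\right)$
$y{\left(v \right)} = v$ ($y{\left(v \right)} = v + 0 = v$)
$y^{3}{\left(O{\left(3 \right)} - k{\left(6 \right)} \right)} = \left(\left(-8 + 3^{2} + 4 \cdot 3\right) - 6\right)^{3} = \left(\left(-8 + 9 + 12\right) - 6\right)^{3} = \left(13 - 6\right)^{3} = 7^{3} = 343$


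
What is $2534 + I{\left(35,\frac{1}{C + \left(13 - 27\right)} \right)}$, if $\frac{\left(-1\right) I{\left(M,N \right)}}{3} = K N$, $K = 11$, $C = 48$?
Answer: $\frac{86123}{34} \approx 2533.0$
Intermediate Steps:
$I{\left(M,N \right)} = - 33 N$ ($I{\left(M,N \right)} = - 3 \cdot 11 N = - 33 N$)
$2534 + I{\left(35,\frac{1}{C + \left(13 - 27\right)} \right)} = 2534 - \frac{33}{48 + \left(13 - 27\right)} = 2534 - \frac{33}{48 - 14} = 2534 - \frac{33}{34} = \frac{86123}{34}$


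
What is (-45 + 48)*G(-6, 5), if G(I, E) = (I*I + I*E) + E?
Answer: 33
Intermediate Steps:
G(I, E) = E + I² + E*I (G(I, E) = (I² + E*I) + E = E + I² + E*I)
(-45 + 48)*G(-6, 5) = (-45 + 48)*(5 + (-6)² + 5*(-6)) = 3*(5 + 36 - 30) = 3*11 = 33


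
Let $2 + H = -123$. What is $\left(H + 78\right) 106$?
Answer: $-4982$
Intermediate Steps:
$H = -125$ ($H = -2 - 123 = -125$)
$\left(H + 78\right) 106 = \left(-125 + 78\right) 106 = \left(-47\right) 106 = -4982$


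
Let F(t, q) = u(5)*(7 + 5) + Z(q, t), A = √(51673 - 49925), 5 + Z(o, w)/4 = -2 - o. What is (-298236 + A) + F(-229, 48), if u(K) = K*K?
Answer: -298156 + 2*√437 ≈ -2.9811e+5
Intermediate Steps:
Z(o, w) = -28 - 4*o (Z(o, w) = -20 + 4*(-2 - o) = -20 + (-8 - 4*o) = -28 - 4*o)
A = 2*√437 (A = √1748 = 2*√437 ≈ 41.809)
u(K) = K²
F(t, q) = 272 - 4*q (F(t, q) = 5²*(7 + 5) + (-28 - 4*q) = 25*12 + (-28 - 4*q) = 300 + (-28 - 4*q) = 272 - 4*q)
(-298236 + A) + F(-229, 48) = (-298236 + 2*√437) + (272 - 4*48) = (-298236 + 2*√437) + (272 - 192) = (-298236 + 2*√437) + 80 = -298156 + 2*√437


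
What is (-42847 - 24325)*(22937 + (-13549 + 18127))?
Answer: -1848237580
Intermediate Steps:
(-42847 - 24325)*(22937 + (-13549 + 18127)) = -67172*(22937 + 4578) = -67172*27515 = -1848237580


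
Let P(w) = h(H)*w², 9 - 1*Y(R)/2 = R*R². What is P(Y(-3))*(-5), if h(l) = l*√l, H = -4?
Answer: 207360*I ≈ 2.0736e+5*I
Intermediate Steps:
h(l) = l^(3/2)
Y(R) = 18 - 2*R³ (Y(R) = 18 - 2*R*R² = 18 - 2*R³)
P(w) = -8*I*w² (P(w) = (-4)^(3/2)*w² = (-8*I)*w² = -8*I*w²)
P(Y(-3))*(-5) = -8*I*(18 - 2*(-3)³)²*(-5) = -8*I*(18 - 2*(-27))²*(-5) = -8*I*(18 + 54)²*(-5) = -8*I*72²*(-5) = -8*I*5184*(-5) = -41472*I*(-5) = 207360*I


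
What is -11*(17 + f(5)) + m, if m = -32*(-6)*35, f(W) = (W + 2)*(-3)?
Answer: 6764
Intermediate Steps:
f(W) = -6 - 3*W (f(W) = (2 + W)*(-3) = -6 - 3*W)
m = 6720 (m = 192*35 = 6720)
-11*(17 + f(5)) + m = -11*(17 + (-6 - 3*5)) + 6720 = -11*(17 + (-6 - 15)) + 6720 = -11*(17 - 21) + 6720 = -11*(-4) + 6720 = 44 + 6720 = 6764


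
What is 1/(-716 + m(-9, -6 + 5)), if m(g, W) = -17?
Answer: -1/733 ≈ -0.0013643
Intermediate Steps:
1/(-716 + m(-9, -6 + 5)) = 1/(-716 - 17) = 1/(-733) = -1/733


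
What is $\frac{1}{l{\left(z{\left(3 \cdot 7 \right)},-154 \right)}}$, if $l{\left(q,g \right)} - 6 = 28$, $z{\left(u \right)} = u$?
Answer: $\frac{1}{34} \approx 0.029412$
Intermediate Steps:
$l{\left(q,g \right)} = 34$ ($l{\left(q,g \right)} = 6 + 28 = 34$)
$\frac{1}{l{\left(z{\left(3 \cdot 7 \right)},-154 \right)}} = \frac{1}{34}$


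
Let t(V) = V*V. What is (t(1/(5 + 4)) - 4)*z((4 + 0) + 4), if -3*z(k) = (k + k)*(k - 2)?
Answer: 10336/81 ≈ 127.60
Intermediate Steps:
t(V) = V**2
z(k) = -2*k*(-2 + k)/3 (z(k) = -(k + k)*(k - 2)/3 = -2*k*(-2 + k)/3)
(t(1/(5 + 4)) - 4)*z((4 + 0) + 4) = ((1/(5 + 4))**2 - 4)*(2*((4 + 0) + 4)*(2 - ((4 + 0) + 4))/3) = ((1/9)**2 - 4)*(2*(4 + 4)*(2 - (4 + 4))/3) = ((1/9)**2 - 4)*((2/3)*8*(2 - 1*8)) = (1/81 - 4)*((2/3)*8*(2 - 8)) = -646*8*(-6)/243 = -323/81*(-32) = 10336/81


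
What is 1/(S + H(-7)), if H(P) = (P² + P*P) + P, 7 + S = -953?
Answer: -1/869 ≈ -0.0011507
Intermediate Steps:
S = -960 (S = -7 - 953 = -960)
H(P) = P + 2*P² (H(P) = (P² + P²) + P = 2*P² + P = P + 2*P²)
1/(S + H(-7)) = 1/(-960 - 7*(1 + 2*(-7))) = 1/(-960 - 7*(1 - 14)) = 1/(-960 - 7*(-13)) = 1/(-960 + 91) = 1/(-869) = -1/869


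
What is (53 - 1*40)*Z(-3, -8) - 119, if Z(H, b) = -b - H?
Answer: 24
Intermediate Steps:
Z(H, b) = -H - b
(53 - 1*40)*Z(-3, -8) - 119 = (53 - 1*40)*(-1*(-3) - 1*(-8)) - 119 = (53 - 40)*(3 + 8) - 119 = 13*11 - 119 = 143 - 119 = 24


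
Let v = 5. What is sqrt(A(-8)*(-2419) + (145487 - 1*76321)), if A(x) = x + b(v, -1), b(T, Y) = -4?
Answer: sqrt(98194) ≈ 313.36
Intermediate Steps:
A(x) = -4 + x (A(x) = x - 4 = -4 + x)
sqrt(A(-8)*(-2419) + (145487 - 1*76321)) = sqrt((-4 - 8)*(-2419) + (145487 - 1*76321)) = sqrt(-12*(-2419) + (145487 - 76321)) = sqrt(29028 + 69166) = sqrt(98194)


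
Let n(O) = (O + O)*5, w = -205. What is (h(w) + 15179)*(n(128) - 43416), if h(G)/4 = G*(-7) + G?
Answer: -846891464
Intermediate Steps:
h(G) = -24*G (h(G) = 4*(G*(-7) + G) = 4*(-7*G + G) = 4*(-6*G) = -24*G)
n(O) = 10*O (n(O) = (2*O)*5 = 10*O)
(h(w) + 15179)*(n(128) - 43416) = (-24*(-205) + 15179)*(10*128 - 43416) = (4920 + 15179)*(1280 - 43416) = 20099*(-42136) = -846891464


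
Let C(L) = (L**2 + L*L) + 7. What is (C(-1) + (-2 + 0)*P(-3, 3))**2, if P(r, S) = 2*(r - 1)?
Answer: 625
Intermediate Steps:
P(r, S) = -2 + 2*r (P(r, S) = 2*(-1 + r) = -2 + 2*r)
C(L) = 7 + 2*L**2 (C(L) = (L**2 + L**2) + 7 = 2*L**2 + 7 = 7 + 2*L**2)
(C(-1) + (-2 + 0)*P(-3, 3))**2 = ((7 + 2*(-1)**2) + (-2 + 0)*(-2 + 2*(-3)))**2 = ((7 + 2*1) - 2*(-2 - 6))**2 = ((7 + 2) - 2*(-8))**2 = (9 + 16)**2 = 25**2 = 625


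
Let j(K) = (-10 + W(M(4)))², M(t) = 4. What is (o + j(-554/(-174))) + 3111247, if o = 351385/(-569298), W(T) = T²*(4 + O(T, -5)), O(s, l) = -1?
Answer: 1772048409533/569298 ≈ 3.1127e+6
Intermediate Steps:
W(T) = 3*T² (W(T) = T²*(4 - 1) = T²*3 = 3*T²)
o = -351385/569298 (o = 351385*(-1/569298) = -351385/569298 ≈ -0.61722)
j(K) = 1444 (j(K) = (-10 + 3*4²)² = (-10 + 3*16)² = (-10 + 48)² = 38² = 1444)
(o + j(-554/(-174))) + 3111247 = (-351385/569298 + 1444) + 3111247 = 821714927/569298 + 3111247 = 1772048409533/569298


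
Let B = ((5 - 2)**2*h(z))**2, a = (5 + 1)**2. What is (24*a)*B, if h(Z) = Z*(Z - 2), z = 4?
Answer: 4478976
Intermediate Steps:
h(Z) = Z*(-2 + Z)
a = 36 (a = 6**2 = 36)
B = 5184 (B = ((5 - 2)**2*(4*(-2 + 4)))**2 = (3**2*(4*2))**2 = (9*8)**2 = 72**2 = 5184)
(24*a)*B = (24*36)*5184 = 864*5184 = 4478976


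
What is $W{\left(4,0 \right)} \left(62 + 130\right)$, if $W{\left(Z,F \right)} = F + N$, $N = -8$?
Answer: $-1536$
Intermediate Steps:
$W{\left(Z,F \right)} = -8 + F$ ($W{\left(Z,F \right)} = F - 8 = -8 + F$)
$W{\left(4,0 \right)} \left(62 + 130\right) = \left(-8 + 0\right) \left(62 + 130\right) = \left(-8\right) 192 = -1536$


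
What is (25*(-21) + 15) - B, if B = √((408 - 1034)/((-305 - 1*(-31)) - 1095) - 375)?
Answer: -510 - I*√512749/37 ≈ -510.0 - 19.353*I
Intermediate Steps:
B = I*√512749/37 (B = √(-626/((-305 + 31) - 1095) - 375) = √(-626/(-274 - 1095) - 375) = √(-626/(-1369) - 375) = √(-626*(-1/1369) - 375) = √(626/1369 - 375) = √(-512749/1369) = I*√512749/37 ≈ 19.353*I)
(25*(-21) + 15) - B = (25*(-21) + 15) - I*√512749/37 = (-525 + 15) - I*√512749/37 = -510 - I*√512749/37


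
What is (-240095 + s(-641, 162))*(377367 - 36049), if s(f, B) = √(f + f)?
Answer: -81948745210 + 341318*I*√1282 ≈ -8.1949e+10 + 1.2221e+7*I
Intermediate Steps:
s(f, B) = √2*√f (s(f, B) = √(2*f) = √2*√f)
(-240095 + s(-641, 162))*(377367 - 36049) = (-240095 + √2*√(-641))*(377367 - 36049) = (-240095 + √2*(I*√641))*341318 = (-240095 + I*√1282)*341318 = -81948745210 + 341318*I*√1282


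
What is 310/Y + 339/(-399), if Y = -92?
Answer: -25813/6118 ≈ -4.2192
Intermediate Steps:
310/Y + 339/(-399) = 310/(-92) + 339/(-399) = 310*(-1/92) + 339*(-1/399) = -155/46 - 113/133 = -25813/6118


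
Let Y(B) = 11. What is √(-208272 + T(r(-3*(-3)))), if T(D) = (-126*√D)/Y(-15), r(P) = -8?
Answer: 2*√(-6300228 - 693*I*√2)/11 ≈ 0.035496 - 456.37*I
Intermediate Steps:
T(D) = -126*√D/11
√(-208272 + T(r(-3*(-3)))) = √(-208272 - 252*I*√2/11)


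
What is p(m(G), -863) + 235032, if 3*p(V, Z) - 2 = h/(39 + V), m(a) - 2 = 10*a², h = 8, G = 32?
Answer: 7249112546/30843 ≈ 2.3503e+5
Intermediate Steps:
m(a) = 2 + 10*a²
p(V, Z) = ⅔ + 8/(3*(39 + V)) (p(V, Z) = ⅔ + (8/(39 + V))/3 = ⅔ + 8/(3*(39 + V)))
p(m(G), -863) + 235032 = 2*(43 + (2 + 10*32²))/(3*(39 + (2 + 10*32²))) + 235032 = 2*(43 + (2 + 10*1024))/(3*(39 + (2 + 10*1024))) + 235032 = 2*(43 + (2 + 10240))/(3*(39 + (2 + 10240))) + 235032 = 2*(43 + 10242)/(3*(39 + 10242)) + 235032 = (⅔)*10285/10281 + 235032 = (⅔)*(1/10281)*10285 + 235032 = 20570/30843 + 235032 = 7249112546/30843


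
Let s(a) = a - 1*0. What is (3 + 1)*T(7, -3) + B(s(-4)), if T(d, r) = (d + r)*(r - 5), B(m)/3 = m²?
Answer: -80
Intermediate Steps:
s(a) = a (s(a) = a + 0 = a)
B(m) = 3*m²
T(d, r) = (-5 + r)*(d + r) (T(d, r) = (d + r)*(-5 + r) = (-5 + r)*(d + r))
(3 + 1)*T(7, -3) + B(s(-4)) = (3 + 1)*((-3)² - 5*7 - 5*(-3) + 7*(-3)) + 3*(-4)² = 4*(9 - 35 + 15 - 21) + 3*16 = 4*(-32) + 48 = -128 + 48 = -80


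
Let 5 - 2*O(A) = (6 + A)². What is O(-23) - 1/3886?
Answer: -551813/3886 ≈ -142.00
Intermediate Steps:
O(A) = 5/2 - (6 + A)²/2
O(-23) - 1/3886 = (5/2 - (6 - 23)²/2) - 1/3886 = (5/2 - ½*(-17)²) - 1*1/3886 = (5/2 - ½*289) - 1/3886 = (5/2 - 289/2) - 1/3886 = -142 - 1/3886 = -551813/3886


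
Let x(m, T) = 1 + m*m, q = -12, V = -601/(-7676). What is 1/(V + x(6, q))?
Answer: 7676/284613 ≈ 0.026970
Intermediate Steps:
V = 601/7676 (V = -601*(-1/7676) = 601/7676 ≈ 0.078296)
x(m, T) = 1 + m²
1/(V + x(6, q)) = 1/(601/7676 + (1 + 6²)) = 1/(601/7676 + (1 + 36)) = 1/(601/7676 + 37) = 1/(284613/7676) = 7676/284613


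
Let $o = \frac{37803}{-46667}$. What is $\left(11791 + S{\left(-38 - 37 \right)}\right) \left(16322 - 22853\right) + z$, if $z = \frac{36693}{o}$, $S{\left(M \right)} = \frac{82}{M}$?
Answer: $- \frac{24271156937536}{315025} \approx -7.7045 \cdot 10^{7}$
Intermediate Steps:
$o = - \frac{37803}{46667}$ ($o = 37803 \left(- \frac{1}{46667}\right) = - \frac{37803}{46667} \approx -0.81006$)
$z = - \frac{570784077}{12601}$ ($z = \frac{36693}{- \frac{37803}{46667}} = 36693 \left(- \frac{46667}{37803}\right) = - \frac{570784077}{12601} \approx -45297.0$)
$\left(11791 + S{\left(-38 - 37 \right)}\right) \left(16322 - 22853\right) + z = \left(11791 + \frac{82}{-38 - 37}\right) \left(16322 - 22853\right) - \frac{570784077}{12601} = \left(11791 + \frac{82}{-75}\right) \left(-6531\right) - \frac{570784077}{12601} = \left(11791 + 82 \left(- \frac{1}{75}\right)\right) \left(-6531\right) - \frac{570784077}{12601} = \left(11791 - \frac{82}{75}\right) \left(-6531\right) - \frac{570784077}{12601} = \frac{884243}{75} \left(-6531\right) - \frac{570784077}{12601} = - \frac{1924997011}{25} - \frac{570784077}{12601} = - \frac{24271156937536}{315025}$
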